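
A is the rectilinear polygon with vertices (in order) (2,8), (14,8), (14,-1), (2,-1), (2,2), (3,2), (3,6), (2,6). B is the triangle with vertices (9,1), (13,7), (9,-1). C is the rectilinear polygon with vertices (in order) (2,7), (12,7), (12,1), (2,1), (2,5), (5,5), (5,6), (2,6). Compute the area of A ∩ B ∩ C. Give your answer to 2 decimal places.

The intersection is the polygon with vertices (10,1), (9,1), (12,5.5), (12,5).
By the shoelace formula its area is 2.75.

2.75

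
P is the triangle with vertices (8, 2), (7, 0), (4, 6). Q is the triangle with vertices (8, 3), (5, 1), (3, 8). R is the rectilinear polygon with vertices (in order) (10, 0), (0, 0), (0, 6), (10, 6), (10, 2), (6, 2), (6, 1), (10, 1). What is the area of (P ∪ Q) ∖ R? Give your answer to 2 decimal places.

|P ∪ Q| = 14.8875.
|(P ∪ Q) ∩ R| = 11.9381.
|(P ∪ Q) ∖ R| = 14.8875 − 11.9381 = 2.95.

2.95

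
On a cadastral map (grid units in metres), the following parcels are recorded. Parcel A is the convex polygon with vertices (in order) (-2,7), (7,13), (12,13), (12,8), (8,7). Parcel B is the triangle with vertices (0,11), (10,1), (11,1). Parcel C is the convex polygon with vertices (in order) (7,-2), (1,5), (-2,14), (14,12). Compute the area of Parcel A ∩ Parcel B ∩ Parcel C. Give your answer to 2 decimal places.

0.68

The intersection is the polygon with vertices (4.4,7), (4,7), (1.6,9.4), (1.692,9.461).
By the shoelace formula its area is 0.68.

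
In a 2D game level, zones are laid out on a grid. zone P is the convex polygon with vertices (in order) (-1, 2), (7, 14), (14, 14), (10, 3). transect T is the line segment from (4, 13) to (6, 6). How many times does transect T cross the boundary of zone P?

1

The segment meets the boundary at (4.7,10.55).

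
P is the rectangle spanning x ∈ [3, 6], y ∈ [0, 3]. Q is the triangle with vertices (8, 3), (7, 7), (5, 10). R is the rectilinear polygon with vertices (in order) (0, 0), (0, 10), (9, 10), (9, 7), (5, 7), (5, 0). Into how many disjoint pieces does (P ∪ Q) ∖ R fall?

2

(P ∪ Q) ∖ R splits into 2 disjoint pieces (area 3, area 1.4286).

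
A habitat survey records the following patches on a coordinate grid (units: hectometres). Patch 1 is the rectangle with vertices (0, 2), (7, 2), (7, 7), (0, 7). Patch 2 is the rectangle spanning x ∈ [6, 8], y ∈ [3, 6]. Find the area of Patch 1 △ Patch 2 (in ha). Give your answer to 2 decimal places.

|Patch 1∩Patch 2|: x∈[6,7], y∈[3,6] → 1·3 = 3.
|Patch 1 △ Patch 2| = |Patch 1| + |Patch 2| − 2·|Patch 1∩Patch 2| = 35 + 6 − 6 = 35.00.

35.00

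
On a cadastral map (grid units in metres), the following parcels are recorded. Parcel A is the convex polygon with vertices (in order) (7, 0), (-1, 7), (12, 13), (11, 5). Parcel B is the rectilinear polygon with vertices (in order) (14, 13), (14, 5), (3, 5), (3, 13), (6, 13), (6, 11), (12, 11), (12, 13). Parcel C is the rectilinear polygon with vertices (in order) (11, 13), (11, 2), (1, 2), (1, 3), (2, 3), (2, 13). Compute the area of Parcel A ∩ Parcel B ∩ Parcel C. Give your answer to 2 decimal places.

The intersection is the polygon with vertices (11,11), (11,5), (3,5), (3,8.846), (7.667,11).
By the shoelace formula its area is 42.97.

42.97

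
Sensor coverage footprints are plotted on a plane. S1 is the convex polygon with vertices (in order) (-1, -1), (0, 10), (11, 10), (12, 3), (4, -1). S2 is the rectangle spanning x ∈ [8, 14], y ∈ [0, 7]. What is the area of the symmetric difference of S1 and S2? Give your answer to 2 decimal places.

122.29

|S1| = 118, |S2| = 42, |S1∩S2| = 18.8571.
|S1 △ S2| = |S1| + |S2| − 2·|S1∩S2| = 118 + 42 − 37.7143 = 122.29.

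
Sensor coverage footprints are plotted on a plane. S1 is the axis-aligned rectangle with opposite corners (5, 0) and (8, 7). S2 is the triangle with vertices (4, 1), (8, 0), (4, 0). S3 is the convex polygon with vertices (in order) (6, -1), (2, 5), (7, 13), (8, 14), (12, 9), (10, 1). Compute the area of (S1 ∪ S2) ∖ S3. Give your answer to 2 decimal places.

|S1 ∪ S2| = 21.875.
|(S1 ∪ S2) ∩ S3| = 20.9417.
|(S1 ∪ S2) ∖ S3| = 21.875 − 20.9417 = 0.93.

0.93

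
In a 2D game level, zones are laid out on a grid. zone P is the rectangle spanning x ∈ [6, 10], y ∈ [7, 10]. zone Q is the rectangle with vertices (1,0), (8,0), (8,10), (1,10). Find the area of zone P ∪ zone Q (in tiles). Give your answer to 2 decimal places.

By inclusion–exclusion:
Individual areas: |zone P| = 12, |zone Q| = 70.
|zone P∩zone Q|: x∈[6,8], y∈[7,10] → 2·3 = 6.
|zone P ∪ zone Q| = 82 − 6 = 76.00.

76.00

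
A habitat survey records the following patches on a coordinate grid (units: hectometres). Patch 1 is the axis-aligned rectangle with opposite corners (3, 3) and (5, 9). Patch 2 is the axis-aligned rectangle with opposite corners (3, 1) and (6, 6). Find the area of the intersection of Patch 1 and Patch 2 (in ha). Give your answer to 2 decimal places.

|Patch 1∩Patch 2|: x∈[3,5], y∈[3,6] → 2·3 = 6.

6.00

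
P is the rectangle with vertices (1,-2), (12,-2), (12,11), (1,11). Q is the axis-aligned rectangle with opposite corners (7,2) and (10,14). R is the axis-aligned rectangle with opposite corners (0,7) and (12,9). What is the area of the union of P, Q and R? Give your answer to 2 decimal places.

By inclusion–exclusion:
Individual areas: |P| = 143, |Q| = 36, |R| = 24.
|P∩Q|: x∈[7,10], y∈[2,11] → 3·9 = 27.
|P∩R|: x∈[1,12], y∈[7,9] → 11·2 = 22.
|Q∩R|: x∈[7,10], y∈[7,9] → 3·2 = 6.
|P∩Q∩R| = 6.
|P ∪ Q ∪ R| = 203 − 55 + 6 = 154.00.

154.00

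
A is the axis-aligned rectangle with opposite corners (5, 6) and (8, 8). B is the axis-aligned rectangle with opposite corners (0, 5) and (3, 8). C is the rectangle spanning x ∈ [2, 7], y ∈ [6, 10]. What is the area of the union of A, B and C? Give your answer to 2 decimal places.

29.00

By inclusion–exclusion:
Individual areas: |A| = 6, |B| = 9, |C| = 20.
|A∩B| = 0 (no overlap).
|A∩C|: x∈[5,7], y∈[6,8] → 2·2 = 4.
|B∩C|: x∈[2,3], y∈[6,8] → 1·2 = 2.
|A∩B∩C| = 0.
|A ∪ B ∪ C| = 35 − 6 + 0 = 29.00.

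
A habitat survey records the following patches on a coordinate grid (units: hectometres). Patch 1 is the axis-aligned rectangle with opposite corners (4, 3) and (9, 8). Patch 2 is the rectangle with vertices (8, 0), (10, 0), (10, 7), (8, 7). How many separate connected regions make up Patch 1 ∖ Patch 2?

Patch 1 ∖ Patch 2 is a single connected region.

1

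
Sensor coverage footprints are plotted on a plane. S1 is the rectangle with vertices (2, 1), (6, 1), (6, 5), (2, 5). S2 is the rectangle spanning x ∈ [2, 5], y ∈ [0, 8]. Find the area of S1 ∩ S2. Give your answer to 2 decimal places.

|S1∩S2|: x∈[2,5], y∈[1,5] → 3·4 = 12.

12.00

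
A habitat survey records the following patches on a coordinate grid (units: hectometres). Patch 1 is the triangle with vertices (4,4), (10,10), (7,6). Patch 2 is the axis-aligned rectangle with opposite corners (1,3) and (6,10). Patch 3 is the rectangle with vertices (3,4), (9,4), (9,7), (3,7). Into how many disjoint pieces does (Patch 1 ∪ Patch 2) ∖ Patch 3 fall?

(Patch 1 ∪ Patch 2) ∖ Patch 3 splits into 2 disjoint pieces (area 1.125, area 26).

2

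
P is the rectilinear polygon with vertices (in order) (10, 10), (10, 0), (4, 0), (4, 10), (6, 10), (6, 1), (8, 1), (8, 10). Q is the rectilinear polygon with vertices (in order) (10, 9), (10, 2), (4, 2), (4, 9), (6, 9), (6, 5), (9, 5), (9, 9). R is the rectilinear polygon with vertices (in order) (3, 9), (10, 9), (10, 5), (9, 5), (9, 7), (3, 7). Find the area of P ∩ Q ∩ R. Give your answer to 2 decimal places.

8.00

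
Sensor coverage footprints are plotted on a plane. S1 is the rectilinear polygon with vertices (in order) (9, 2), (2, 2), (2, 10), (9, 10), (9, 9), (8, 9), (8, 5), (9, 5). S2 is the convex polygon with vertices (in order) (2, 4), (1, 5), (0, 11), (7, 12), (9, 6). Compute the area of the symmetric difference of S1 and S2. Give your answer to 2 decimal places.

41.62

|S1| = 52, |S2| = 51, |S1∩S2| = 30.6905.
|S1 △ S2| = |S1| + |S2| − 2·|S1∩S2| = 52 + 51 − 61.381 = 41.62.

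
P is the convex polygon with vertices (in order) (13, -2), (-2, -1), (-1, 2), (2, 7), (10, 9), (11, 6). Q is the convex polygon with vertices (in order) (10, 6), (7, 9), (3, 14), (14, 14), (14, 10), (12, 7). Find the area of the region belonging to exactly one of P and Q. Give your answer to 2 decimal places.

|P| = 112, |Q| = 55.5, |P∩Q| = 4.8857.
|P △ Q| = |P| + |Q| − 2·|P∩Q| = 112 + 55.5 − 9.7714 = 157.73.

157.73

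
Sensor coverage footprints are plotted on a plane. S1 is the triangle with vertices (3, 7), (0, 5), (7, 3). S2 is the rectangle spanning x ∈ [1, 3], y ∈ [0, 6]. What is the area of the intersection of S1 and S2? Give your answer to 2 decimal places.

3.06

The intersection is the polygon with vertices (1.5,6), (3,6), (3,4.143), (1,4.714), (1,5.667).
By the shoelace formula its area is 3.06.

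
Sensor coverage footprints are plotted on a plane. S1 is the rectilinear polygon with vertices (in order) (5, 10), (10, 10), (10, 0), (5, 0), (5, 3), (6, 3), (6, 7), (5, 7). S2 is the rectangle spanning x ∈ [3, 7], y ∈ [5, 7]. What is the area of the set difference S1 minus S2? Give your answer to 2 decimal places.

|S1| = 46, |S1∩S2| = 2.
|S1 ∖ S2| = |S1| − |S1∩S2| = 46 − 2 = 44.00.

44.00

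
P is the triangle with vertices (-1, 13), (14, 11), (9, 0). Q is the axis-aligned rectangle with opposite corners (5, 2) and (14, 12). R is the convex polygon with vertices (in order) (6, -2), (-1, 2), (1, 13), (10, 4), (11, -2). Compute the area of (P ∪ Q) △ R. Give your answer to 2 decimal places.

139.04

|P ∪ Q| = 113.5976.
|(P ∪ Q) ∩ R| = 38.5306.
|(P ∪ Q) △ R| = 113.5976 + 102.5 − 77.0612 = 139.04.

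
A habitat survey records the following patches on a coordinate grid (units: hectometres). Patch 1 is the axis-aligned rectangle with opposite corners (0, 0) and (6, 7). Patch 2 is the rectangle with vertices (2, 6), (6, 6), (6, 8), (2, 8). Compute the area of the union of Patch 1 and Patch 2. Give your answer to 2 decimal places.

46.00

By inclusion–exclusion:
Individual areas: |Patch 1| = 42, |Patch 2| = 8.
|Patch 1∩Patch 2|: x∈[2,6], y∈[6,7] → 4·1 = 4.
|Patch 1 ∪ Patch 2| = 50 − 4 = 46.00.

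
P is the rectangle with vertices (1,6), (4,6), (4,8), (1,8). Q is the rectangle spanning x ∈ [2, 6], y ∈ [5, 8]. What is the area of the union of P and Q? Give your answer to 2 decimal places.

By inclusion–exclusion:
Individual areas: |P| = 6, |Q| = 12.
|P∩Q|: x∈[2,4], y∈[6,8] → 2·2 = 4.
|P ∪ Q| = 18 − 4 = 14.00.

14.00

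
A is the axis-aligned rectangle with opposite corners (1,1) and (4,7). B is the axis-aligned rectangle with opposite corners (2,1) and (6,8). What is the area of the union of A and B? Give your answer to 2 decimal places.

34.00

By inclusion–exclusion:
Individual areas: |A| = 18, |B| = 28.
|A∩B|: x∈[2,4], y∈[1,7] → 2·6 = 12.
|A ∪ B| = 46 − 12 = 34.00.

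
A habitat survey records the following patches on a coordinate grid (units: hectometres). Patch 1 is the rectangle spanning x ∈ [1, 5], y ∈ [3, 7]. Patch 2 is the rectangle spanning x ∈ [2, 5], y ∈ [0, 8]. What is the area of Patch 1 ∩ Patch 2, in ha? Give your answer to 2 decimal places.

|Patch 1∩Patch 2|: x∈[2,5], y∈[3,7] → 3·4 = 12.

12.00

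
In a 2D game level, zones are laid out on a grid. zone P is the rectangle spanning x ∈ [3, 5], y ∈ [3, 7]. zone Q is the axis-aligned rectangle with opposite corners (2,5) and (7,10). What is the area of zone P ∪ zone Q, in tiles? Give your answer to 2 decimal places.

29.00

By inclusion–exclusion:
Individual areas: |zone P| = 8, |zone Q| = 25.
|zone P∩zone Q|: x∈[3,5], y∈[5,7] → 2·2 = 4.
|zone P ∪ zone Q| = 33 − 4 = 29.00.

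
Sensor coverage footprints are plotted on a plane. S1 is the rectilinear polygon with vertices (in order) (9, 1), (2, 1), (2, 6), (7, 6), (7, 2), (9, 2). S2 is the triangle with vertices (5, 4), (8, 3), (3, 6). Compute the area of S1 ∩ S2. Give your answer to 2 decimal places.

1.87

The intersection is the polygon with vertices (7,3.333), (5,4), (3,6), (7,3.6).
By the shoelace formula its area is 1.87.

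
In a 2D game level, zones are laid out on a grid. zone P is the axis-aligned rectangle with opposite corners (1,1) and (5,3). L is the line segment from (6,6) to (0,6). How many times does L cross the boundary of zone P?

The segment lies entirely outside zone P and never meets its boundary.

0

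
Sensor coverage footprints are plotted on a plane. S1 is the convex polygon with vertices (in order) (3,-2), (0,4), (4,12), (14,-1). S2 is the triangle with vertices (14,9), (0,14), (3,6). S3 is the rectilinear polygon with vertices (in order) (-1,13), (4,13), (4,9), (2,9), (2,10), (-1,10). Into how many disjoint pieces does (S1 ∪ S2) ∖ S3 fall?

(S1 ∪ S2) ∖ S3 splits into 2 disjoint pieces (area 119.8509, area 1.2125).

2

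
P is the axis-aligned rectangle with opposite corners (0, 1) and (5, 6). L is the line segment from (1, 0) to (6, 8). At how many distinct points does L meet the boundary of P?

2

The segment meets the boundary at (1.625,1), (4.75,6).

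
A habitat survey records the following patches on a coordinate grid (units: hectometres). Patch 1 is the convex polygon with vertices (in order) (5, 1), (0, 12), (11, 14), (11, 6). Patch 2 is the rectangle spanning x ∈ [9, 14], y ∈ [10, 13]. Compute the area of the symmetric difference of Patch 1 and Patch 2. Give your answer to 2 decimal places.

92.50

|Patch 1| = 89.5, |Patch 2| = 15, |Patch 1∩Patch 2| = 6.
|Patch 1 △ Patch 2| = |Patch 1| + |Patch 2| − 2·|Patch 1∩Patch 2| = 89.5 + 15 − 12 = 92.50.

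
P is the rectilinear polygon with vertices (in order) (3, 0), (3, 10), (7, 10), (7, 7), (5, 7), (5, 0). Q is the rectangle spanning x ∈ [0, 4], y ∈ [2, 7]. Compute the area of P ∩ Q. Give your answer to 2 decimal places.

The intersection is the polygon with vertices (3,7), (4,7), (4,2), (3,2).
By the shoelace formula its area is 5.00.

5.00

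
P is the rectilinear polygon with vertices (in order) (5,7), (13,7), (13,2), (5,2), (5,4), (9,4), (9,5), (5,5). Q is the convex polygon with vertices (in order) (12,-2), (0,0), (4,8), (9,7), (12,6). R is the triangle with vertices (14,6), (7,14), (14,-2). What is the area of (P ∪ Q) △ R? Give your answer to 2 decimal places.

|P ∪ Q| = 91.5.
|(P ∪ Q) ∩ R| = 9.2188.
|(P ∪ Q) △ R| = 91.5 + 28 − 18.4375 = 101.06.

101.06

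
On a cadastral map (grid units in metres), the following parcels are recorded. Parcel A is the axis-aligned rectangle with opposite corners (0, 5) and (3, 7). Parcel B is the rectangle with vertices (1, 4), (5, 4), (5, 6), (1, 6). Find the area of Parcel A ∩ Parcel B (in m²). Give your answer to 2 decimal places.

2.00

|Parcel A∩Parcel B|: x∈[1,3], y∈[5,6] → 2·1 = 2.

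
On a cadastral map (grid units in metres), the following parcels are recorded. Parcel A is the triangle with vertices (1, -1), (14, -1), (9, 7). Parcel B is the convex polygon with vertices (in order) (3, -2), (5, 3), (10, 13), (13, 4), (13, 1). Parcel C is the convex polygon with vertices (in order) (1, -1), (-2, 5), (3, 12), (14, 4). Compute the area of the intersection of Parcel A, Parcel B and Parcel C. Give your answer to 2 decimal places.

The intersection is the polygon with vertices (5,3), (9,7), (11.481,3.031), (3.836,0.091).
By the shoelace formula its area is 22.31.

22.31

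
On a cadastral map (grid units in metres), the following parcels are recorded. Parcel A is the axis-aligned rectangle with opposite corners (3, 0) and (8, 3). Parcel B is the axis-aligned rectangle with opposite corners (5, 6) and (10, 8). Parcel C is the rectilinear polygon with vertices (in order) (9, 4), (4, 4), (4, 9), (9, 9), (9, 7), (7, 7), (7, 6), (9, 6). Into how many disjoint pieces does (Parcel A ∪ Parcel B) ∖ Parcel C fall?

(Parcel A ∪ Parcel B) ∖ Parcel C splits into 2 disjoint pieces (area 15, area 4).

2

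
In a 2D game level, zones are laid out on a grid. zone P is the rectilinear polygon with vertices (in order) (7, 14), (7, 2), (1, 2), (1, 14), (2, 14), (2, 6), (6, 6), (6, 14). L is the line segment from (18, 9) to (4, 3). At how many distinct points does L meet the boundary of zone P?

1

The segment meets the boundary at (7,4.286).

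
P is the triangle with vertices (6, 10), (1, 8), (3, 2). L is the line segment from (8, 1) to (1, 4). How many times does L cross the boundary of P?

2

The segment meets the boundary at (2.556,3.333), (3.369,2.985).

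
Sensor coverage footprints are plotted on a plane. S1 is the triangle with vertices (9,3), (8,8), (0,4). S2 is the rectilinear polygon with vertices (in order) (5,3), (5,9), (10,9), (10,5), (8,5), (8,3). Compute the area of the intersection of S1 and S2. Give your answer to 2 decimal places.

The intersection is the polygon with vertices (8,8), (8.6,5), (8,5), (8,3.111), (5,3.444), (5,6.5).
By the shoelace formula its area is 12.82.

12.82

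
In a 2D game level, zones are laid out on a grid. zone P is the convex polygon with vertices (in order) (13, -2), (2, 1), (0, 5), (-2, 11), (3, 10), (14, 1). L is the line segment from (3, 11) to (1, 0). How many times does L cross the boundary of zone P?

2

The segment meets the boundary at (1.4,2.2), (2.825,10.035).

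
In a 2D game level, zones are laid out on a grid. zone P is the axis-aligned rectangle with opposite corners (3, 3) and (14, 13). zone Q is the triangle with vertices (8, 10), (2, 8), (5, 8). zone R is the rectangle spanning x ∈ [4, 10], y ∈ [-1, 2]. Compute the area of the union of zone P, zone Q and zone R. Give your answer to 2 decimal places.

By inclusion–exclusion:
Individual areas: |zone P| = 110, |zone Q| = 3, |zone R| = 18.
|zone P∩zone Q| = 2.8333.
|zone P∩zone R| = 0 (no overlap).
|zone Q∩zone R| = 0.
|zone P∩zone Q∩zone R| = 0.
|zone P ∪ zone Q ∪ zone R| = 131 − 2.8333 + 0 = 128.17.

128.17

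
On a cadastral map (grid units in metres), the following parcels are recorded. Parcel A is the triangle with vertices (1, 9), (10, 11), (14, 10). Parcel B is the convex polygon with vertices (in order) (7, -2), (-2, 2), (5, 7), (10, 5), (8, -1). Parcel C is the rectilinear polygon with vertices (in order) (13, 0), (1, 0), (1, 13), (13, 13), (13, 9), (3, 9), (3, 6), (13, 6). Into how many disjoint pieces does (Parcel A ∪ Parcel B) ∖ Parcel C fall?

(Parcel A ∪ Parcel B) ∖ Parcel C splits into 4 disjoint pieces (area 0.1635, area 6.1667, area 5.2143, area 1.95).

4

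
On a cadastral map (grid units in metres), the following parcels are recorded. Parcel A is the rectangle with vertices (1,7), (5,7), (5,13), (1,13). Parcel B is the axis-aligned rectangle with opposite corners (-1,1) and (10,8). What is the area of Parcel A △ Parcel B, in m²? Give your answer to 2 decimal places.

93.00

|Parcel A∩Parcel B|: x∈[1,5], y∈[7,8] → 4·1 = 4.
|Parcel A △ Parcel B| = |Parcel A| + |Parcel B| − 2·|Parcel A∩Parcel B| = 24 + 77 − 8 = 93.00.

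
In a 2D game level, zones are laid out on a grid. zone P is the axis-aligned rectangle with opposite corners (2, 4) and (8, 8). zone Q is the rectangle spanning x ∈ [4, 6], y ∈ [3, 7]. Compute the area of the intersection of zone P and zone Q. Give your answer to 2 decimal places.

6.00

|zone P∩zone Q|: x∈[4,6], y∈[4,7] → 2·3 = 6.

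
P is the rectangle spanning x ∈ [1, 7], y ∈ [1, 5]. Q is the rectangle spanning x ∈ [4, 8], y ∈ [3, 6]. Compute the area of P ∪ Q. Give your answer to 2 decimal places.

By inclusion–exclusion:
Individual areas: |P| = 24, |Q| = 12.
|P∩Q|: x∈[4,7], y∈[3,5] → 3·2 = 6.
|P ∪ Q| = 36 − 6 = 30.00.

30.00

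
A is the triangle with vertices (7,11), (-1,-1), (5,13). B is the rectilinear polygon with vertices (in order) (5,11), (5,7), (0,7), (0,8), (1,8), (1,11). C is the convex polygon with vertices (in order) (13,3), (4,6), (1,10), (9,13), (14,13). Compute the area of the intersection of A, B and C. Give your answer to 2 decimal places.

The intersection is the polygon with vertices (3.25,7), (2.727,7.697), (4.143,11), (5,11), (5,8), (4.333,7).
By the shoelace formula its area is 6.24.

6.24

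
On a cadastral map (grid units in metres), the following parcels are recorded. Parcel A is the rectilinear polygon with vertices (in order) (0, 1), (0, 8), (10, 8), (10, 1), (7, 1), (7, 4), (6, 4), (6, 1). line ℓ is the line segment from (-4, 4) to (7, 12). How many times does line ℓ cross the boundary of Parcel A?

The segment meets the boundary at (1.5,8), (0,6.909).

2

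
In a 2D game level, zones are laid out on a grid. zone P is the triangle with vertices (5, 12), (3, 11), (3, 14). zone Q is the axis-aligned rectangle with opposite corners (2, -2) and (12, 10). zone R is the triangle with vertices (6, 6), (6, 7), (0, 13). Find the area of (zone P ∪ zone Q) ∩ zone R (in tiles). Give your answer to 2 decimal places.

2.36

The region (zone P ∪ zone Q) ∩ zone R is the polygon with vertices (3,10), (6,7), (6,6), (2.571,10).
By the shoelace formula its area is 2.36.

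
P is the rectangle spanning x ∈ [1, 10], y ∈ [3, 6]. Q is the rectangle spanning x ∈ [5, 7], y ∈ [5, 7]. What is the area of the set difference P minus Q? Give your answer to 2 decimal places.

25.00

|P∩Q|: x∈[5,7], y∈[5,6] → 2·1 = 2.
|P| = 27.
|P ∖ Q| = |P| − |P∩Q| = 27 − 2 = 25.00.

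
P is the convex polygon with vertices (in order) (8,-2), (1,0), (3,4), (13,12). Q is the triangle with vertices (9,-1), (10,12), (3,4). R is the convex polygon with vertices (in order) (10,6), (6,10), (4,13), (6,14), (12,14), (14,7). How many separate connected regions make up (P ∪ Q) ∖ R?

(P ∪ Q) ∖ R splits into 2 disjoint pieces (area 58.7341, area 0.0831).

2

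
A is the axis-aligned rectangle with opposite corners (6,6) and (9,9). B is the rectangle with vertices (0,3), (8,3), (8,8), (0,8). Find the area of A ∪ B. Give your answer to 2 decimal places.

45.00

By inclusion–exclusion:
Individual areas: |A| = 9, |B| = 40.
|A∩B|: x∈[6,8], y∈[6,8] → 2·2 = 4.
|A ∪ B| = 49 − 4 = 45.00.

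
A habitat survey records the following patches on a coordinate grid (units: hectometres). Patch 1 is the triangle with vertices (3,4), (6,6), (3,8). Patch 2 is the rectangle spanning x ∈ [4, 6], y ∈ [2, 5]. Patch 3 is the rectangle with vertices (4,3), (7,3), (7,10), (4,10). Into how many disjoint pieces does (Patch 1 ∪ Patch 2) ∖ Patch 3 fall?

(Patch 1 ∪ Patch 2) ∖ Patch 3 splits into 2 disjoint pieces (area 3.3333, area 2).

2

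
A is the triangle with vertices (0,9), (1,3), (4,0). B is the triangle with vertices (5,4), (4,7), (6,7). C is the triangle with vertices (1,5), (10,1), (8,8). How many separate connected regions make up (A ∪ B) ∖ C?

2

(A ∪ B) ∖ C splits into 2 disjoint pieces (area 7.2236, area 0.5208).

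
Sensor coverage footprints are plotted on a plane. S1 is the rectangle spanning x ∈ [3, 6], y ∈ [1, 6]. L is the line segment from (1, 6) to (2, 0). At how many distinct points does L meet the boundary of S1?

The segment lies entirely outside S1 and never meets its boundary.

0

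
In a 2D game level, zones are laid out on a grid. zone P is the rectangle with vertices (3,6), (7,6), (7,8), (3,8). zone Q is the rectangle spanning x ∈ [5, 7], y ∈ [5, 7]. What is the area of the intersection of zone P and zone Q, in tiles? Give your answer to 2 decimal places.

|zone P∩zone Q|: x∈[5,7], y∈[6,7] → 2·1 = 2.

2.00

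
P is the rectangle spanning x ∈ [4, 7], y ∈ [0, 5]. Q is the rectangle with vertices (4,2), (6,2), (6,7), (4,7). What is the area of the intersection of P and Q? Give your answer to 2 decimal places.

|P∩Q|: x∈[4,6], y∈[2,5] → 2·3 = 6.

6.00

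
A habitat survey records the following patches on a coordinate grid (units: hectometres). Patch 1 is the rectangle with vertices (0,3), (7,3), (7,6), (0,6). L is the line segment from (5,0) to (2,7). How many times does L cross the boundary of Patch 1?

2

The segment meets the boundary at (2.429,6), (3.714,3).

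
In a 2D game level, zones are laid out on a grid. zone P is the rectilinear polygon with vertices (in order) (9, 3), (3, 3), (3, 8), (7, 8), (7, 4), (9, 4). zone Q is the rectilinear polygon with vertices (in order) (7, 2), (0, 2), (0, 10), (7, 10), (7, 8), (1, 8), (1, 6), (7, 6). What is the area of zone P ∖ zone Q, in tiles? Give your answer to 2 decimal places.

|zone P| = 22, |zone P∩zone Q| = 12.
|zone P ∖ zone Q| = |zone P| − |zone P∩zone Q| = 22 − 12 = 10.00.

10.00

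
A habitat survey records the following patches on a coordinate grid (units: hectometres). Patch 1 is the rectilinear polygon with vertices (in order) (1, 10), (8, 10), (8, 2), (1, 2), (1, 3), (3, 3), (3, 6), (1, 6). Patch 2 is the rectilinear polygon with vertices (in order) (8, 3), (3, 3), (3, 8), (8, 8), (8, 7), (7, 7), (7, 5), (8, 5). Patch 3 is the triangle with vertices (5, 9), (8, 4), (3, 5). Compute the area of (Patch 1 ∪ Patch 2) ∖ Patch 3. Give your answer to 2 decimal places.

|Patch 1 ∪ Patch 2| = 50.
|(Patch 1 ∪ Patch 2) ∩ Patch 3| = 11.
|(Patch 1 ∪ Patch 2) ∖ Patch 3| = 50 − 11 = 39.00.

39.00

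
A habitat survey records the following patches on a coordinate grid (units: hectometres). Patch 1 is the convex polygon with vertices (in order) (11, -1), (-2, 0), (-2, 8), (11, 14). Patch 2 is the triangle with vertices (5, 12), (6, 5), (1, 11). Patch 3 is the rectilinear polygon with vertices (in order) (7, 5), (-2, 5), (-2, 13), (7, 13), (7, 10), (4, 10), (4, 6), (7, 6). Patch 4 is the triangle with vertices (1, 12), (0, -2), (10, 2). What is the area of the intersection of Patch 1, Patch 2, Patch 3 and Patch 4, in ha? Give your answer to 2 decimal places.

2.36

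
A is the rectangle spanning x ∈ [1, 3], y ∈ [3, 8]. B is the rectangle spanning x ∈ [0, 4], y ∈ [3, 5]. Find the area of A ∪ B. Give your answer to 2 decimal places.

By inclusion–exclusion:
Individual areas: |A| = 10, |B| = 8.
|A∩B|: x∈[1,3], y∈[3,5] → 2·2 = 4.
|A ∪ B| = 18 − 4 = 14.00.

14.00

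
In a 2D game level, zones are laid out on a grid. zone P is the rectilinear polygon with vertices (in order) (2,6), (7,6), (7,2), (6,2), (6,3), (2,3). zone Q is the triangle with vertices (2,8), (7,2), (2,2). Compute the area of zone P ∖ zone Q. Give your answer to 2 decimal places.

|zone P| = 16, |zone P∩zone Q| = 9.3333.
|zone P ∖ zone Q| = |zone P| − |zone P∩zone Q| = 16 − 9.3333 = 6.67.

6.67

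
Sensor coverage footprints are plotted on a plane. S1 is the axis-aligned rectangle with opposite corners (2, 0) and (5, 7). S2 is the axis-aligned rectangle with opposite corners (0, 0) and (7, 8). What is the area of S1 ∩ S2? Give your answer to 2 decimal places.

|S1∩S2|: x∈[2,5], y∈[0,7] → 3·7 = 21.

21.00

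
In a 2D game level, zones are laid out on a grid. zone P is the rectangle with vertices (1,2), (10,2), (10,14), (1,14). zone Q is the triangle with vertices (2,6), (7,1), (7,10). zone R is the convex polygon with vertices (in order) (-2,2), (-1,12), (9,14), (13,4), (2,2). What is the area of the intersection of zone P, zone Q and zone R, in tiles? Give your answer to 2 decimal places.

The intersection is the polygon with vertices (2,6), (7,10), (7,2.909), (5.385,2.615).
By the shoelace formula its area is 20.96.

20.96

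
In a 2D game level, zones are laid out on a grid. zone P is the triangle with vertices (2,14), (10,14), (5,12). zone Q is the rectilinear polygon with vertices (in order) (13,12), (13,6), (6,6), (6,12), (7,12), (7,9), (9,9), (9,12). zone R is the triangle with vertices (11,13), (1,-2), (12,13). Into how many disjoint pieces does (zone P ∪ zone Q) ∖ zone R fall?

(zone P ∪ zone Q) ∖ zone R splits into 4 disjoint pieces (area 8, area 23.6, area 7, area 1.3333).

4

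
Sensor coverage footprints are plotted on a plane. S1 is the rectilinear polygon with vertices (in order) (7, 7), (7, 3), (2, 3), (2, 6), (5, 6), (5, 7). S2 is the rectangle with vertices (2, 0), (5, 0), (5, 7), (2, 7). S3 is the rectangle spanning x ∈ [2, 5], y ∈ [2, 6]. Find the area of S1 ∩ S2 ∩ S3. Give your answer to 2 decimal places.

The intersection is the polygon with vertices (2,6), (5,6), (5,3), (2,3).
By the shoelace formula its area is 9.00.

9.00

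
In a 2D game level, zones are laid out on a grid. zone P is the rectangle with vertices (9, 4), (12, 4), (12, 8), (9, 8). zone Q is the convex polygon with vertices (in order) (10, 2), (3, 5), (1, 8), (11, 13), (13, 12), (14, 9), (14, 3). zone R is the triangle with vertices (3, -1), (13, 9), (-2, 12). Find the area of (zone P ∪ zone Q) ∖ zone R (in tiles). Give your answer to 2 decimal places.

|zone P ∪ zone Q| = 93.
|(zone P ∪ zone Q) ∩ zone R| = 48.5429.
|(zone P ∪ zone Q) ∖ zone R| = 93 − 48.5429 = 44.46.

44.46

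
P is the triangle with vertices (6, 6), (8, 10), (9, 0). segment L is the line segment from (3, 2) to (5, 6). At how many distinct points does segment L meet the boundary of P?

0

The segment lies entirely outside P and never meets its boundary.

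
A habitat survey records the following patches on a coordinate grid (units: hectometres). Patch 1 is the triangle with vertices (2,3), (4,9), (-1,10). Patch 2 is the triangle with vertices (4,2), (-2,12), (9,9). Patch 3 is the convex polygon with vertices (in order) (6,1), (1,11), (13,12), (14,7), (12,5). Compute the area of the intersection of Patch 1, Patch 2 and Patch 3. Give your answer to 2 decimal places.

The intersection is the polygon with vertices (3.2,6.6), (1.778,9.444), (4,9).
By the shoelace formula its area is 2.84.

2.84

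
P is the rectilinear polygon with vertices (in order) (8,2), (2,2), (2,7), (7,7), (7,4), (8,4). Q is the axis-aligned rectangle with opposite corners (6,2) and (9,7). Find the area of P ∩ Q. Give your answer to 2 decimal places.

7.00

The intersection is the polygon with vertices (6,2), (6,7), (7,7), (7,4), (8,4), (8,2).
By the shoelace formula its area is 7.00.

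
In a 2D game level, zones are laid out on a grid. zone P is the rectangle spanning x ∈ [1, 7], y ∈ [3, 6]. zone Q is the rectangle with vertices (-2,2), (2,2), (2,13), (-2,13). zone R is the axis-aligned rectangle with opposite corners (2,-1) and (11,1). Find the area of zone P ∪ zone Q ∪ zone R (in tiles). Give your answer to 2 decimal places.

77.00

By inclusion–exclusion:
Individual areas: |zone P| = 18, |zone Q| = 44, |zone R| = 18.
|zone P∩zone Q|: x∈[1,2], y∈[3,6] → 1·3 = 3.
|zone P∩zone R| = 0 (no overlap).
|zone Q∩zone R| = 0 (no overlap).
|zone P∩zone Q∩zone R| = 0.
|zone P ∪ zone Q ∪ zone R| = 80 − 3 + 0 = 77.00.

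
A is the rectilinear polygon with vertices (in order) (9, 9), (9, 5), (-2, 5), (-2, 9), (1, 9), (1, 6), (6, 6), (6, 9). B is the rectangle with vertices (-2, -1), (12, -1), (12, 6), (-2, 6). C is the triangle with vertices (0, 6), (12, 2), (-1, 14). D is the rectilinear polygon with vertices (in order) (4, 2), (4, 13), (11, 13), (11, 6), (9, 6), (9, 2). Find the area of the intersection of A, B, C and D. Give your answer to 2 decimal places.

4.21

The intersection is the polygon with vertices (6,6), (7.667,6), (8.75,5), (4,5), (4,6).
By the shoelace formula its area is 4.21.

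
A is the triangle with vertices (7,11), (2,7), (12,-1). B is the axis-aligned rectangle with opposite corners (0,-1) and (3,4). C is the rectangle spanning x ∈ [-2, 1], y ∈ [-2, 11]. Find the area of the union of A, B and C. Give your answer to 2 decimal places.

89.00

By inclusion–exclusion:
Individual areas: |A| = 40, |B| = 15, |C| = 39.
|A∩B| = 0.
|A∩C| = 0.
|B∩C|: x∈[0,1], y∈[-1,4] → 1·5 = 5.
|A∩B∩C| = 0.
|A ∪ B ∪ C| = 94 − 5 + 0 = 89.00.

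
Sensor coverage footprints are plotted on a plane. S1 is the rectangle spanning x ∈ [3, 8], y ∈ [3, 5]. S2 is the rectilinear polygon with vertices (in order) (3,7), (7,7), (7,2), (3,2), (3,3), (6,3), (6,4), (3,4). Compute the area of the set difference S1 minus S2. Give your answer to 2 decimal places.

5.00

|S1| = 10, |S1∩S2| = 5.
|S1 ∖ S2| = |S1| − |S1∩S2| = 10 − 5 = 5.00.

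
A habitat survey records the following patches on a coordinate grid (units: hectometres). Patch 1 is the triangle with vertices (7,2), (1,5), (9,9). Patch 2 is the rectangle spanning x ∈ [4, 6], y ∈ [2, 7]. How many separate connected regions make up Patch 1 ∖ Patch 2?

2

Patch 1 ∖ Patch 2 splits into 2 disjoint pieces (area 11.75, area 4.5).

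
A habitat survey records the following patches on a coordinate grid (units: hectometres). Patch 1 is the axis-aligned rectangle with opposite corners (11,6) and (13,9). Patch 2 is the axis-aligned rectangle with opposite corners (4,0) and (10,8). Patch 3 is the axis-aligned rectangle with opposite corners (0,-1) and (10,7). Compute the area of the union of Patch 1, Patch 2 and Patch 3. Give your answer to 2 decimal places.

92.00

By inclusion–exclusion:
Individual areas: |Patch 1| = 6, |Patch 2| = 48, |Patch 3| = 80.
|Patch 1∩Patch 2| = 0 (no overlap).
|Patch 1∩Patch 3| = 0 (no overlap).
|Patch 2∩Patch 3|: x∈[4,10], y∈[0,7] → 6·7 = 42.
|Patch 1∩Patch 2∩Patch 3| = 0.
|Patch 1 ∪ Patch 2 ∪ Patch 3| = 134 − 42 + 0 = 92.00.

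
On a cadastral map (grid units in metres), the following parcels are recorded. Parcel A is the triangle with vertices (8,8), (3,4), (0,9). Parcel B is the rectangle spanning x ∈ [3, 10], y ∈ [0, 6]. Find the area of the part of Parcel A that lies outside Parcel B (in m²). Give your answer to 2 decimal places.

|Parcel A| = 18.5, |Parcel A∩Parcel B| = 2.5.
|Parcel A ∖ Parcel B| = |Parcel A| − |Parcel A∩Parcel B| = 18.5 − 2.5 = 16.00.

16.00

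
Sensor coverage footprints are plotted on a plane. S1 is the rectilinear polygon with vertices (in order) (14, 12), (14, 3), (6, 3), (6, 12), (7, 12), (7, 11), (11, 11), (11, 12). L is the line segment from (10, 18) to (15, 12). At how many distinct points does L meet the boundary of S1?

0

The segment lies entirely outside S1 and never meets its boundary.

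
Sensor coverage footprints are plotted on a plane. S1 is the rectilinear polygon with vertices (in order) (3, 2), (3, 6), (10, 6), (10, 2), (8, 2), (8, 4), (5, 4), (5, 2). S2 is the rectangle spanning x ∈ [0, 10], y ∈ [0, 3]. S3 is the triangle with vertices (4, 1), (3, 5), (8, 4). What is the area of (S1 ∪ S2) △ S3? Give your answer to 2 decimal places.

43.17

|S1 ∪ S2| = 48.
|(S1 ∪ S2) ∩ S3| = 7.1667.
|(S1 ∪ S2) △ S3| = 48 + 9.5 − 14.3333 = 43.17.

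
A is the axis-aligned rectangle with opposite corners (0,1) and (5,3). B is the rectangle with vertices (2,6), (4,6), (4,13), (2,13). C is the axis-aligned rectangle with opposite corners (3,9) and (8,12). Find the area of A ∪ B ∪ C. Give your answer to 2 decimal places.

By inclusion–exclusion:
Individual areas: |A| = 10, |B| = 14, |C| = 15.
|A∩B| = 0 (no overlap).
|A∩C| = 0 (no overlap).
|B∩C|: x∈[3,4], y∈[9,12] → 1·3 = 3.
|A∩B∩C| = 0.
|A ∪ B ∪ C| = 39 − 3 + 0 = 36.00.

36.00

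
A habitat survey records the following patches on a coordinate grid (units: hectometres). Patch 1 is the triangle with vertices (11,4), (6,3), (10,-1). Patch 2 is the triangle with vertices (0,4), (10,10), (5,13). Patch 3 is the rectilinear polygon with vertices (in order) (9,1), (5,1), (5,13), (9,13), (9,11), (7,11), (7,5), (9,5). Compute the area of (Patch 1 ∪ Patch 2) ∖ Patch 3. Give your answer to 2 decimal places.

|Patch 1 ∪ Patch 2| = 42.
|(Patch 1 ∪ Patch 2) ∩ Patch 3| = 15.0333.
|(Patch 1 ∪ Patch 2) ∖ Patch 3| = 42 − 15.0333 = 26.97.

26.97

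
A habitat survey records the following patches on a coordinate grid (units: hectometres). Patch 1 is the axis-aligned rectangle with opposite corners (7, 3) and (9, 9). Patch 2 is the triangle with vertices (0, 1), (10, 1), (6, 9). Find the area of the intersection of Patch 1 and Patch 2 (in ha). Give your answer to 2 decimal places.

4.00

The intersection is the polygon with vertices (7,3), (7,7), (9,3).
By the shoelace formula its area is 4.00.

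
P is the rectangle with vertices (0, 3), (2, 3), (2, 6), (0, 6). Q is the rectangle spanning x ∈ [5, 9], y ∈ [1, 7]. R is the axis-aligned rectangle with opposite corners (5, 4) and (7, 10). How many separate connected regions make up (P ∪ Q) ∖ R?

2

(P ∪ Q) ∖ R splits into 2 disjoint pieces (area 6, area 18).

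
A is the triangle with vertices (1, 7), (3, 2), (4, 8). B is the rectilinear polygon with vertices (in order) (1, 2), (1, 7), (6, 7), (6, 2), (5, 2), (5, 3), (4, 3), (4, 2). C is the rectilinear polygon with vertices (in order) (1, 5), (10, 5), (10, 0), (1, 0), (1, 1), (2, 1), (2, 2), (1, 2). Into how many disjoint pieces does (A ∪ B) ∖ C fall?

(A ∪ B) ∖ C is a single connected region.

1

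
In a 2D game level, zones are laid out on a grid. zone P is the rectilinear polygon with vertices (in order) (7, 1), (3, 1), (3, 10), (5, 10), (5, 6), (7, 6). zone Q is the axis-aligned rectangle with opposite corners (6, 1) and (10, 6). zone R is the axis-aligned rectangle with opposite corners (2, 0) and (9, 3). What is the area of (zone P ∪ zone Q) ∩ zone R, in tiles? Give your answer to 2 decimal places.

The region (zone P ∪ zone Q) ∩ zone R is the polygon with vertices (3,1), (3,3), (9,3), (9,1), (7,1), (6,1).
By the shoelace formula its area is 12.00.

12.00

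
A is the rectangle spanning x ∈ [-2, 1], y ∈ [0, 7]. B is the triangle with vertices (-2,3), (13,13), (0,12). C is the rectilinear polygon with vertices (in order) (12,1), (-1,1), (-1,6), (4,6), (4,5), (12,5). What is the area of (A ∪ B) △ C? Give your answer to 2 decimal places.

|A ∪ B| = 71.2778.
|(A ∪ B) ∩ C| = 10.75.
|(A ∪ B) △ C| = 71.2778 + 57 − 21.5 = 106.78.

106.78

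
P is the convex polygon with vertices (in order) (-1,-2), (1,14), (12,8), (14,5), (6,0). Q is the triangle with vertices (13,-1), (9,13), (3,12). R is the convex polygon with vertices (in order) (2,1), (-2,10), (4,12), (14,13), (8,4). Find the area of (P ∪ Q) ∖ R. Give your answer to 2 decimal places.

|P ∪ Q| = 146.8608.
|(P ∪ Q) ∩ R| = 84.9875.
|(P ∪ Q) ∖ R| = 146.8608 − 84.9875 = 61.87.

61.87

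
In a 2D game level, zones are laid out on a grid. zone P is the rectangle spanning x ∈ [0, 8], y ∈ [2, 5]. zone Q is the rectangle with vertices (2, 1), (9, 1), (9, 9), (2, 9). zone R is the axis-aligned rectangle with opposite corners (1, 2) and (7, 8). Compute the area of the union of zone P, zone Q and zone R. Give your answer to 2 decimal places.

By inclusion–exclusion:
Individual areas: |zone P| = 24, |zone Q| = 56, |zone R| = 36.
|zone P∩zone Q|: x∈[2,8], y∈[2,5] → 6·3 = 18.
|zone P∩zone R|: x∈[1,7], y∈[2,5] → 6·3 = 18.
|zone Q∩zone R|: x∈[2,7], y∈[2,8] → 5·6 = 30.
|zone P∩zone Q∩zone R| = 15.
|zone P ∪ zone Q ∪ zone R| = 116 − 66 + 15 = 65.00.

65.00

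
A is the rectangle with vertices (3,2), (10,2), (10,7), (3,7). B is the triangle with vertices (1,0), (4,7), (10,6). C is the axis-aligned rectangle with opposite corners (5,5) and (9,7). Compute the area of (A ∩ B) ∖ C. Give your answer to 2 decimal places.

12.92

|A ∩ B| = 18.8333.
|(A ∩ B) ∩ C| = 5.9167.
|(A ∩ B) ∖ C| = 18.8333 − 5.9167 = 12.92.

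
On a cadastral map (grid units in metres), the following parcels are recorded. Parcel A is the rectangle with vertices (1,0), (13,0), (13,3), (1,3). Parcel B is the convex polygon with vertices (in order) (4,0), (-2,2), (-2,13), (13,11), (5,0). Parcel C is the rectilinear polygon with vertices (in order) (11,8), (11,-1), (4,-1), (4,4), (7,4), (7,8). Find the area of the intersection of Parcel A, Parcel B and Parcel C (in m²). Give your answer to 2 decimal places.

6.27

The intersection is the polygon with vertices (7.182,3), (5,0), (4,0), (4,3).
By the shoelace formula its area is 6.27.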